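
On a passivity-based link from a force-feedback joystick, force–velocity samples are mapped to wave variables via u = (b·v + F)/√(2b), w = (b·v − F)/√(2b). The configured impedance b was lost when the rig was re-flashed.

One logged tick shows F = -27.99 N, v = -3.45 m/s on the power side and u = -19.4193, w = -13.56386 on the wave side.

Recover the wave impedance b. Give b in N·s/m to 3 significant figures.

b = 45.7 N·s/m

u + w = -32.98316;  u + w = √(2b)·v, so √(2b) = -32.98316/(-3.45) = 9.56034.
b = (√(2b))²/2 = 91.40003/2 = 45.70001.
(Check via u − w = 2F/√(2b): u − w = -5.85544, 2F/√(2b) = -5.85544.)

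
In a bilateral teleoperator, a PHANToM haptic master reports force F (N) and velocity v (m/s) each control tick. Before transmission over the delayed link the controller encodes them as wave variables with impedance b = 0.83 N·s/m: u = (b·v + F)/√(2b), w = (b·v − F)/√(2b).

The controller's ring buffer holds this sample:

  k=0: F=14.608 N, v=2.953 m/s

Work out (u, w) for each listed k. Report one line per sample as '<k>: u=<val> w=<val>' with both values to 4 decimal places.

0: u=13.2403 w=-9.4357

k=0: b·v=0.83×2.953=2.4510; √(2b)=1.2884; u=(2.4510+14.608)/1.2884=13.2403, w=(2.4510−14.608)/1.2884=-9.4357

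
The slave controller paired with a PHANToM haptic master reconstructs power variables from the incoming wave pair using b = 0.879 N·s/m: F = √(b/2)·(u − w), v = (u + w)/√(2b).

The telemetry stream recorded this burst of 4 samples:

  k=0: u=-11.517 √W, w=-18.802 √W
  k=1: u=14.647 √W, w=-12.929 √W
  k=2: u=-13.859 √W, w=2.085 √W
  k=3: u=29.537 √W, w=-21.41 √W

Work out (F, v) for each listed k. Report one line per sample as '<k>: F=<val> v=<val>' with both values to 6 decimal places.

k=0: u−w=7.285000, u+w=-30.319000; √(b/2)=0.662948, √(2b)=1.325896; F=0.662948×7.285=4.829576, v=-30.319000/1.325896=-22.866802
k=1: u−w=27.576000, u+w=1.718000; √(b/2)=0.662948, √(2b)=1.325896; F=0.662948×27.576=18.281453, v=1.718000/1.325896=1.295728
k=2: u−w=-15.944000, u+w=-11.774000; √(b/2)=0.662948, √(2b)=1.325896; F=0.662948×(-15.944)=-10.570042, v=-11.774000/1.325896=-8.880033
k=3: u−w=50.947000, u+w=8.127000; √(b/2)=0.662948, √(2b)=1.325896; F=0.662948×50.947=33.775210, v=8.127000/1.325896=6.129440

0: F=4.829576 v=-22.866802
1: F=18.281453 v=1.295728
2: F=-10.570042 v=-8.880033
3: F=33.775210 v=6.129440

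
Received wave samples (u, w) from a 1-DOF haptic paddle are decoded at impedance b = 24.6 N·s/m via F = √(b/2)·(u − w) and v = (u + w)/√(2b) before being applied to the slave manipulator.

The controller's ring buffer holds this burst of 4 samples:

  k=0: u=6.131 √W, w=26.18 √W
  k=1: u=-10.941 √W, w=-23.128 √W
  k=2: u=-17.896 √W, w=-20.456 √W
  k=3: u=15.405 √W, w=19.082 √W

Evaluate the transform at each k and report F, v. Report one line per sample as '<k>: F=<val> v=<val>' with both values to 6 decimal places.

k=0: u−w=-20.049000, u+w=32.311000; √(b/2)=3.507136, √(2b)=7.014271; F=3.507136×(-20.049)=-70.314561, v=32.311000/7.014271=4.606466
k=1: u−w=12.187000, u+w=-34.069000; √(b/2)=3.507136, √(2b)=7.014271; F=3.507136×12.187=42.741461, v=-34.069000/7.014271=-4.857098
k=2: u−w=2.560000, u+w=-38.352000; √(b/2)=3.507136, √(2b)=7.014271; F=3.507136×2.56=8.978267, v=-38.352000/7.014271=-5.467710
k=3: u−w=-3.677000, u+w=34.487000; √(b/2)=3.507136, √(2b)=7.014271; F=3.507136×(-3.677)=-12.895738, v=34.487000/7.014271=4.916690

0: F=-70.314561 v=4.606466
1: F=42.741461 v=-4.857098
2: F=8.978267 v=-5.467710
3: F=-12.895738 v=4.916690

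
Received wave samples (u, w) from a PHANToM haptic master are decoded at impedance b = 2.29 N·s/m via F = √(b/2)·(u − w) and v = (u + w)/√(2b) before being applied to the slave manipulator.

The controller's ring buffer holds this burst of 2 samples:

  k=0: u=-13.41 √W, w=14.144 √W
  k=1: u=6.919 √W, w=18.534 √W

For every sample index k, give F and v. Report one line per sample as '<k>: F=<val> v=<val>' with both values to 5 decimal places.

0: F=-29.48407 v=0.34298
1: F=-12.42859 v=11.89341

k=0: u−w=-27.55400, u+w=0.73400; √(b/2)=1.07005, √(2b)=2.14009; F=1.07005×(-27.554)=-29.48407, v=0.73400/2.14009=0.34298
k=1: u−w=-11.61500, u+w=25.45300; √(b/2)=1.07005, √(2b)=2.14009; F=1.07005×(-11.615)=-12.42859, v=25.45300/2.14009=11.89341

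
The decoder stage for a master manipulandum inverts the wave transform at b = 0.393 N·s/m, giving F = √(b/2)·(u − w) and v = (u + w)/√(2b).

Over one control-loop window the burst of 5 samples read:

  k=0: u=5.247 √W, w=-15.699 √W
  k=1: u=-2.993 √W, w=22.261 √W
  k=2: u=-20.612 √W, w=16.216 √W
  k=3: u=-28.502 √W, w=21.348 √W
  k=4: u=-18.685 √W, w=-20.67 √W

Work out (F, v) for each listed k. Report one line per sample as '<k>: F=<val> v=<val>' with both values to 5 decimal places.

0: F=9.28501 v=-11.78930
1: F=-11.19467 v=21.73328
2: F=-16.32523 v=-4.95846
3: F=-22.09767 v=-8.06933
4: F=0.87992 v=-44.39036

k=0: u−w=20.94600, u+w=-10.45200; √(b/2)=0.44328, √(2b)=0.88657; F=0.44328×20.946=9.28501, v=-10.45200/0.88657=-11.78930
k=1: u−w=-25.25400, u+w=19.26800; √(b/2)=0.44328, √(2b)=0.88657; F=0.44328×(-25.254)=-11.19467, v=19.26800/0.88657=21.73328
k=2: u−w=-36.82800, u+w=-4.39600; √(b/2)=0.44328, √(2b)=0.88657; F=0.44328×(-36.828)=-16.32523, v=-4.39600/0.88657=-4.95846
k=3: u−w=-49.85000, u+w=-7.15400; √(b/2)=0.44328, √(2b)=0.88657; F=0.44328×(-49.85)=-22.09767, v=-7.15400/0.88657=-8.06933
k=4: u−w=1.98500, u+w=-39.35500; √(b/2)=0.44328, √(2b)=0.88657; F=0.44328×1.985=0.87992, v=-39.35500/0.88657=-44.39036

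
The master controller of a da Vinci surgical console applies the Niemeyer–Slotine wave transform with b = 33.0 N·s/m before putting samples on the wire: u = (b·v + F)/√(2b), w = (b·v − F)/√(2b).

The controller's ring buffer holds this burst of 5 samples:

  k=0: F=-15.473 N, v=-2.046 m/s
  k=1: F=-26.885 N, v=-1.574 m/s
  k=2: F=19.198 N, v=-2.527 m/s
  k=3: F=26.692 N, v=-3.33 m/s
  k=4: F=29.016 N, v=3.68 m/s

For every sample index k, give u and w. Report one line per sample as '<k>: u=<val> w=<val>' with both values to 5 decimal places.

k=0: b·v=33.0×(-2.046)=-67.51800; √(2b)=8.12404; u=(-67.51800+(-15.473))/8.12404=-10.21549, w=(-67.51800−(-15.473))/8.12404=-6.40630
k=1: b·v=33.0×(-1.574)=-51.94200; √(2b)=8.12404; u=(-51.94200+(-26.885))/8.12404=-9.70293, w=(-51.94200−(-26.885))/8.12404=-3.08430
k=2: b·v=33.0×(-2.527)=-83.39100; √(2b)=8.12404; u=(-83.39100+19.198)/8.12404=-7.90161, w=(-83.39100−19.198)/8.12404=-12.62783
k=3: b·v=33.0×(-3.33)=-109.89000; √(2b)=8.12404; u=(-109.89000+26.692)/8.12404=-10.24097, w=(-109.89000−26.692)/8.12404=-16.81208
k=4: b·v=33.0×3.68=121.44000; √(2b)=8.12404; u=(121.44000+29.016)/8.12404=18.51985, w=(121.44000−29.016)/8.12404=11.37661

0: u=-10.21549 w=-6.40630
1: u=-9.70293 w=-3.08430
2: u=-7.90161 w=-12.62783
3: u=-10.24097 w=-16.81208
4: u=18.51985 w=11.37661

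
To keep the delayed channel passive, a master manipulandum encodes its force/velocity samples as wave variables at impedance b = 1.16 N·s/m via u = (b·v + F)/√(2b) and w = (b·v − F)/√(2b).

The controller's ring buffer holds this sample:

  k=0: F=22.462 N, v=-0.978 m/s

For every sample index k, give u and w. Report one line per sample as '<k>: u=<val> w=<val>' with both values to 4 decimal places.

k=0: b·v=1.16×(-0.978)=-1.1345; √(2b)=1.5232; u=(-1.1345+22.462)/1.5232=14.0022, w=(-1.1345−22.462)/1.5232=-15.4918

0: u=14.0022 w=-15.4918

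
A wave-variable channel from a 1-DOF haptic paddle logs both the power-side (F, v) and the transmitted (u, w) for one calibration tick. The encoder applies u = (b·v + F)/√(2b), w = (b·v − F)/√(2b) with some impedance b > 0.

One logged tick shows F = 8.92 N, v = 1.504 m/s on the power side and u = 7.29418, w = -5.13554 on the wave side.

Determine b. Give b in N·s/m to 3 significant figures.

u + w = 2.1586;  u + w = √(2b)·v, so √(2b) = 2.1586/1.504 = 1.4353.
b = (√(2b))²/2 = 2.0600/2 = 1.0300.
(Check via u − w = 2F/√(2b): u − w = 12.4297, 2F/√(2b) = 12.4298.)

b = 1.03 N·s/m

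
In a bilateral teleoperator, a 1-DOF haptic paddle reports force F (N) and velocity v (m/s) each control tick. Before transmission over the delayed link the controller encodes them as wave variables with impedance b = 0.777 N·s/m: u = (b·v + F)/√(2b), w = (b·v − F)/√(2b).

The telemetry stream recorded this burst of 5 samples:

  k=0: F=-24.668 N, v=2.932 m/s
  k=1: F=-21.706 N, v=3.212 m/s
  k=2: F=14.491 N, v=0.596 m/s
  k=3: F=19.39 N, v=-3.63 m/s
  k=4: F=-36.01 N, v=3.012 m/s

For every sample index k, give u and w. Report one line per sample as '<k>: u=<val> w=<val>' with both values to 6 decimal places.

0: u=-17.960789 w=21.615806
1: u=-15.410194 w=19.414258
2: u=11.995947 w=-11.252976
3: u=13.291795 w=-17.816936
4: u=-27.009306 w=30.764052

k=0: b·v=0.777×2.932=2.278164; √(2b)=1.246595; u=(2.278164+(-24.668))/1.246595=-17.960789, w=(2.278164−(-24.668))/1.246595=21.615806
k=1: b·v=0.777×3.212=2.495724; √(2b)=1.246595; u=(2.495724+(-21.706))/1.246595=-15.410194, w=(2.495724−(-21.706))/1.246595=19.414258
k=2: b·v=0.777×0.596=0.463092; √(2b)=1.246595; u=(0.463092+14.491)/1.246595=11.995947, w=(0.463092−14.491)/1.246595=-11.252976
k=3: b·v=0.777×(-3.63)=-2.820510; √(2b)=1.246595; u=(-2.820510+19.39)/1.246595=13.291795, w=(-2.820510−19.39)/1.246595=-17.816936
k=4: b·v=0.777×3.012=2.340324; √(2b)=1.246595; u=(2.340324+(-36.01))/1.246595=-27.009306, w=(2.340324−(-36.01))/1.246595=30.764052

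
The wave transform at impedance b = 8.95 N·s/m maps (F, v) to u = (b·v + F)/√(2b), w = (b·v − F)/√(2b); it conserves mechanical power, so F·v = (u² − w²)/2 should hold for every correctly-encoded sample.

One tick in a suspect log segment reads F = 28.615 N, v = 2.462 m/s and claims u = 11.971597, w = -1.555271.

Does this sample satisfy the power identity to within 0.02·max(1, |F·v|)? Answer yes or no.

yes

F·v = 28.615×2.462 = 70.450130 W.
(u² − w²)/2 = (143.319135 − 2.418868)/2 = 70.450133 W.
|Δ| = 0.000003;  2% of max(1, |F·v|) = 1.409003.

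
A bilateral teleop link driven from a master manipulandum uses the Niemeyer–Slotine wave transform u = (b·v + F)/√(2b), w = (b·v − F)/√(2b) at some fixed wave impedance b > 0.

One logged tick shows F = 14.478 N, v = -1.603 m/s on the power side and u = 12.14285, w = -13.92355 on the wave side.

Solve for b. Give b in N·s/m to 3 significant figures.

b = 0.617 N·s/m

u + w = -1.78070;  u + w = √(2b)·v, so √(2b) = -1.78070/(-1.603) = 1.11085.
b = (√(2b))²/2 = 1.23400/2 = 0.61700.
(Check via u − w = 2F/√(2b): u − w = 26.06640, 2F/√(2b) = 26.06642.)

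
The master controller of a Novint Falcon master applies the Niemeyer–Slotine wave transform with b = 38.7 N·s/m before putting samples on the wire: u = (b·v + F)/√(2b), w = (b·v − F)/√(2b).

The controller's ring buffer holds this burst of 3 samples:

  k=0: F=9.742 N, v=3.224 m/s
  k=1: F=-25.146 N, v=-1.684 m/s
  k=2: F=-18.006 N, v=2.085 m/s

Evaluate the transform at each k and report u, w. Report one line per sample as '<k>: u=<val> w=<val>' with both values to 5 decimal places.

0: u=15.28927 w=13.07460
1: u=-10.26592 w=-4.54945
2: u=7.12497 w=11.21830

k=0: b·v=38.7×3.224=124.76880; √(2b)=8.79773; u=(124.76880+9.742)/8.79773=15.28927, w=(124.76880−9.742)/8.79773=13.07460
k=1: b·v=38.7×(-1.684)=-65.17080; √(2b)=8.79773; u=(-65.17080+(-25.146))/8.79773=-10.26592, w=(-65.17080−(-25.146))/8.79773=-4.54945
k=2: b·v=38.7×2.085=80.68950; √(2b)=8.79773; u=(80.68950+(-18.006))/8.79773=7.12497, w=(80.68950−(-18.006))/8.79773=11.21830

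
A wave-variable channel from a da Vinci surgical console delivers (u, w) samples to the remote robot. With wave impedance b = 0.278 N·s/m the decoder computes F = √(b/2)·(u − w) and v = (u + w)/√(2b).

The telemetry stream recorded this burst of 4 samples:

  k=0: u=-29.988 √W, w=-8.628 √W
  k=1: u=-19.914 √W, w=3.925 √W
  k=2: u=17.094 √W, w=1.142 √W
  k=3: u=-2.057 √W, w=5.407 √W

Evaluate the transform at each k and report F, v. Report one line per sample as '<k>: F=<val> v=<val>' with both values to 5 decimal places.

k=0: u−w=-21.36000, u+w=-38.61600; √(b/2)=0.37283, √(2b)=0.74565; F=0.37283×(-21.36)=-7.96359, v=-38.61600/0.74565=-51.78809
k=1: u−w=-23.83900, u+w=-15.98900; √(b/2)=0.37283, √(2b)=0.74565; F=0.37283×(-23.839)=-8.88782, v=-15.98900/0.74565=-21.44292
k=2: u−w=15.95200, u+w=18.23600; √(b/2)=0.37283, √(2b)=0.74565; F=0.37283×15.952=5.94734, v=18.23600/0.74565=24.45638
k=3: u−w=-7.46400, u+w=3.35000; √(b/2)=0.37283, √(2b)=0.74565; F=0.37283×(-7.464)=-2.78278, v=3.35000/0.74565=4.49270

0: F=-7.96359 v=-51.78809
1: F=-8.88782 v=-21.44292
2: F=5.94734 v=24.45638
3: F=-2.78278 v=4.49270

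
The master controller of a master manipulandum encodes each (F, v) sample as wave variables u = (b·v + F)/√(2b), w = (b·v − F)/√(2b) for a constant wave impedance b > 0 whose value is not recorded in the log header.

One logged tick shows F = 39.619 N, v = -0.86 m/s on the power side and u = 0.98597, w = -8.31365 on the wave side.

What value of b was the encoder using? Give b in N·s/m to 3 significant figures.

b = 36.3 N·s/m

u + w = -7.32768;  u + w = √(2b)·v, so √(2b) = -7.32768/(-0.86) = 8.52056.
b = (√(2b))²/2 = 72.59991/2 = 36.29996.
(Check via u − w = 2F/√(2b): u − w = 9.29962, 2F/√(2b) = 9.29963.)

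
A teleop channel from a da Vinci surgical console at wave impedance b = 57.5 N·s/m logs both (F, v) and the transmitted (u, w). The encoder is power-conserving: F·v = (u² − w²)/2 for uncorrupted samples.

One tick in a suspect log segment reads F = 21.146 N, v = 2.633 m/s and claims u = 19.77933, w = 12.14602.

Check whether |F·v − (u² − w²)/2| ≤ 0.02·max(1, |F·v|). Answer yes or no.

F·v = 21.146×2.633 = 55.6774 W.
(u² − w²)/2 = (391.2219 − 147.5258)/2 = 121.8480 W.
|Δ| = 66.1706;  2% of max(1, |F·v|) = 1.1135.

no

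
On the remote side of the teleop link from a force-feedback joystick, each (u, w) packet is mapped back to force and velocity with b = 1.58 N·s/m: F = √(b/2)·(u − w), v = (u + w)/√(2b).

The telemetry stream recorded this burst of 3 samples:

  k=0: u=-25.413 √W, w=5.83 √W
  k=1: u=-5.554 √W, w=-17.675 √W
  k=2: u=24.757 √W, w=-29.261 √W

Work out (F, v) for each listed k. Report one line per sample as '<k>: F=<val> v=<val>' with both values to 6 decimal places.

k=0: u−w=-31.243000, u+w=-19.583000; √(b/2)=0.888819, √(2b)=1.777639; F=0.888819×(-31.243)=-27.769386, v=-19.583000/1.777639=-11.016298
k=1: u−w=12.121000, u+w=-23.229000; √(b/2)=0.888819, √(2b)=1.777639; F=0.888819×12.121=10.773380, v=-23.229000/1.777639=-13.067333
k=2: u−w=54.018000, u+w=-4.504000; √(b/2)=0.888819, √(2b)=1.777639; F=0.888819×54.018=48.012249, v=-4.504000/1.777639=-2.533698

0: F=-27.769386 v=-11.016298
1: F=10.773380 v=-13.067333
2: F=48.012249 v=-2.533698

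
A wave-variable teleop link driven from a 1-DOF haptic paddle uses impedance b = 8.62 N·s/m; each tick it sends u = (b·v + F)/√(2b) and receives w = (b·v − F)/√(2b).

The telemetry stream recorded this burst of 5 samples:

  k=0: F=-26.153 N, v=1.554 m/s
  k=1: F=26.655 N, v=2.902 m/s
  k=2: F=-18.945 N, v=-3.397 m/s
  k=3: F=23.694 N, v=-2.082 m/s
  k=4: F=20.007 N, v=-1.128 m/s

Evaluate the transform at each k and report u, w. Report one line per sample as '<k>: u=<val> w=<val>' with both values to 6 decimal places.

0: u=-3.072541 w=9.524916
1: u=12.444339 w=-0.394922
2: u=-11.615098 w=-2.489613
3: u=1.384155 w=-10.028843
4: u=2.476728 w=-7.160305

k=0: b·v=8.62×1.554=13.395480; √(2b)=4.152108; u=(13.395480+(-26.153))/4.152108=-3.072541, w=(13.395480−(-26.153))/4.152108=9.524916
k=1: b·v=8.62×2.902=25.015240; √(2b)=4.152108; u=(25.015240+26.655)/4.152108=12.444339, w=(25.015240−26.655)/4.152108=-0.394922
k=2: b·v=8.62×(-3.397)=-29.282140; √(2b)=4.152108; u=(-29.282140+(-18.945))/4.152108=-11.615098, w=(-29.282140−(-18.945))/4.152108=-2.489613
k=3: b·v=8.62×(-2.082)=-17.946840; √(2b)=4.152108; u=(-17.946840+23.694)/4.152108=1.384155, w=(-17.946840−23.694)/4.152108=-10.028843
k=4: b·v=8.62×(-1.128)=-9.723360; √(2b)=4.152108; u=(-9.723360+20.007)/4.152108=2.476728, w=(-9.723360−20.007)/4.152108=-7.160305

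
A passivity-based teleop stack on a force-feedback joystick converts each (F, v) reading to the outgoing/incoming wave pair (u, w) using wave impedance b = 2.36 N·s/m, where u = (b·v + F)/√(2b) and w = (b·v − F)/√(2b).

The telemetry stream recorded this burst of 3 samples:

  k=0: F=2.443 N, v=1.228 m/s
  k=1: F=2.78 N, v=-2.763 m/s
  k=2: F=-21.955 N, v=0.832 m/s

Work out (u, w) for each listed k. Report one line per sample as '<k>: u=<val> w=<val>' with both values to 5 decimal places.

0: u=2.45843 w=0.20947
1: u=-1.72179 w=-4.28098
2: u=-9.20182 w=11.00939

k=0: b·v=2.36×1.228=2.89808; √(2b)=2.17256; u=(2.89808+2.443)/2.17256=2.45843, w=(2.89808−2.443)/2.17256=0.20947
k=1: b·v=2.36×(-2.763)=-6.52068; √(2b)=2.17256; u=(-6.52068+2.78)/2.17256=-1.72179, w=(-6.52068−2.78)/2.17256=-4.28098
k=2: b·v=2.36×0.832=1.96352; √(2b)=2.17256; u=(1.96352+(-21.955))/2.17256=-9.20182, w=(1.96352−(-21.955))/2.17256=11.00939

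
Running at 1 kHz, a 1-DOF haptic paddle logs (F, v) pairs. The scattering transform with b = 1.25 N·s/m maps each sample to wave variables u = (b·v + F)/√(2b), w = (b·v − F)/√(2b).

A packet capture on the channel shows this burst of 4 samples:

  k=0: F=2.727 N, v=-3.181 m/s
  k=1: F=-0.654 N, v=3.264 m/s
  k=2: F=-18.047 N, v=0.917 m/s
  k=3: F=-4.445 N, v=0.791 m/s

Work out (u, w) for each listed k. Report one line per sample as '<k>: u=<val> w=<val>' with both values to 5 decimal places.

0: u=-0.79010 w=-4.23951
1: u=2.16679 w=2.99404
2: u=-10.68897 w=12.13888
3: u=-2.18592 w=3.43661

k=0: b·v=1.25×(-3.181)=-3.97625; √(2b)=1.58114; u=(-3.97625+2.727)/1.58114=-0.79010, w=(-3.97625−2.727)/1.58114=-4.23951
k=1: b·v=1.25×3.264=4.08000; √(2b)=1.58114; u=(4.08000+(-0.654))/1.58114=2.16679, w=(4.08000−(-0.654))/1.58114=2.99404
k=2: b·v=1.25×0.917=1.14625; √(2b)=1.58114; u=(1.14625+(-18.047))/1.58114=-10.68897, w=(1.14625−(-18.047))/1.58114=12.13888
k=3: b·v=1.25×0.791=0.98875; √(2b)=1.58114; u=(0.98875+(-4.445))/1.58114=-2.18592, w=(0.98875−(-4.445))/1.58114=3.43661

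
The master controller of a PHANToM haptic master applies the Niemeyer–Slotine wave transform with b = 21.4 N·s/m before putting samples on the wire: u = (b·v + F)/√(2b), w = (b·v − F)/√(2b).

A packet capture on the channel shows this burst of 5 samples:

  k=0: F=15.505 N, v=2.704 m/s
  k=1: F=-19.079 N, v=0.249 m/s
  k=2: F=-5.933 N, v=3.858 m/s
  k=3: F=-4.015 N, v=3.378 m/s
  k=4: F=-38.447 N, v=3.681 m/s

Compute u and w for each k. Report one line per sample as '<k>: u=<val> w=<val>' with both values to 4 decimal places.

0: u=11.2150 w=6.4750
1: u=-2.1018 w=3.7308
2: u=11.7130 w=13.5267
3: u=10.4360 w=11.6634
4: u=6.1641 w=17.9177

k=0: b·v=21.4×2.704=57.8656; √(2b)=6.5422; u=(57.8656+15.505)/6.5422=11.2150, w=(57.8656−15.505)/6.5422=6.4750
k=1: b·v=21.4×0.249=5.3286; √(2b)=6.5422; u=(5.3286+(-19.079))/6.5422=-2.1018, w=(5.3286−(-19.079))/6.5422=3.7308
k=2: b·v=21.4×3.858=82.5612; √(2b)=6.5422; u=(82.5612+(-5.933))/6.5422=11.7130, w=(82.5612−(-5.933))/6.5422=13.5267
k=3: b·v=21.4×3.378=72.2892; √(2b)=6.5422; u=(72.2892+(-4.015))/6.5422=10.4360, w=(72.2892−(-4.015))/6.5422=11.6634
k=4: b·v=21.4×3.681=78.7734; √(2b)=6.5422; u=(78.7734+(-38.447))/6.5422=6.1641, w=(78.7734−(-38.447))/6.5422=17.9177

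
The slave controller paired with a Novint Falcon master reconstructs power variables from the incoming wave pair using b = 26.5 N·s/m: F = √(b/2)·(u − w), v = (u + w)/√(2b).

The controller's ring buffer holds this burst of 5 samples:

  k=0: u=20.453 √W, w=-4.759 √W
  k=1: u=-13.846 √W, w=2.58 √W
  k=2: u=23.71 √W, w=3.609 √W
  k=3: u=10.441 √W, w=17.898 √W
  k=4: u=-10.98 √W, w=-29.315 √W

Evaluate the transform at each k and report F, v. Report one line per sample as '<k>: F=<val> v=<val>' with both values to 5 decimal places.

k=0: u−w=25.21200, u+w=15.69400; √(b/2)=3.64005, √(2b)=7.28011; F=3.64005×25.212=91.77307, v=15.69400/7.28011=2.15574
k=1: u−w=-16.42600, u+w=-11.26600; √(b/2)=3.64005, √(2b)=7.28011; F=3.64005×(-16.426)=-59.79154, v=-11.26600/7.28011=-1.54750
k=2: u−w=20.10100, u+w=27.31900; √(b/2)=3.64005, √(2b)=7.28011; F=3.64005×20.101=73.16874, v=27.31900/7.28011=3.75255
k=3: u−w=-7.45700, u+w=28.33900; √(b/2)=3.64005, √(2b)=7.28011; F=3.64005×(-7.457)=-27.14389, v=28.33900/7.28011=3.89266
k=4: u−w=18.33500, u+w=-40.29500; √(b/2)=3.64005, √(2b)=7.28011; F=3.64005×18.335=66.74041, v=-40.29500/7.28011=-5.53494

0: F=91.77307 v=2.15574
1: F=-59.79154 v=-1.54750
2: F=73.16874 v=3.75255
3: F=-27.14389 v=3.89266
4: F=66.74041 v=-5.53494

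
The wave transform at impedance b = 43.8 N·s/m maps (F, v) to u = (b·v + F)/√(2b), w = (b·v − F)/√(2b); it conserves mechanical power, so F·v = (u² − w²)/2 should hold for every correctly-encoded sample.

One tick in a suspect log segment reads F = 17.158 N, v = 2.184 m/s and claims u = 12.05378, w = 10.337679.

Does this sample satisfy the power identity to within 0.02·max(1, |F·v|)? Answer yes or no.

F·v = 17.158×2.184 = 37.473072 W.
(u² − w²)/2 = (145.293612 − 106.867607)/2 = 19.213003 W.
|Δ| = 18.260069;  2% of max(1, |F·v|) = 0.749461.

no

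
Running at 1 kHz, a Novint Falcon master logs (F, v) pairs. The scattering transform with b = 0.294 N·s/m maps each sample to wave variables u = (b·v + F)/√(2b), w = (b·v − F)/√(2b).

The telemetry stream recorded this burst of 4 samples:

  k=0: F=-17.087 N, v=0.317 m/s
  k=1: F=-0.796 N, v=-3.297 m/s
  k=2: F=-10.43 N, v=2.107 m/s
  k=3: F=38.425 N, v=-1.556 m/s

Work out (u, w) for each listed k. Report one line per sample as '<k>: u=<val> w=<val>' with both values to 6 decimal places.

0: u=-22.161640 w=22.404719
1: u=-2.302154 w=-0.226024
2: u=-12.793941 w=14.409613
3: u=49.513514 w=-50.706673

k=0: b·v=0.294×0.317=0.093198; √(2b)=0.766812; u=(0.093198+(-17.087))/0.766812=-22.161640, w=(0.093198−(-17.087))/0.766812=22.404719
k=1: b·v=0.294×(-3.297)=-0.969318; √(2b)=0.766812; u=(-0.969318+(-0.796))/0.766812=-2.302154, w=(-0.969318−(-0.796))/0.766812=-0.226024
k=2: b·v=0.294×2.107=0.619458; √(2b)=0.766812; u=(0.619458+(-10.43))/0.766812=-12.793941, w=(0.619458−(-10.43))/0.766812=14.409613
k=3: b·v=0.294×(-1.556)=-0.457464; √(2b)=0.766812; u=(-0.457464+38.425)/0.766812=49.513514, w=(-0.457464−38.425)/0.766812=-50.706673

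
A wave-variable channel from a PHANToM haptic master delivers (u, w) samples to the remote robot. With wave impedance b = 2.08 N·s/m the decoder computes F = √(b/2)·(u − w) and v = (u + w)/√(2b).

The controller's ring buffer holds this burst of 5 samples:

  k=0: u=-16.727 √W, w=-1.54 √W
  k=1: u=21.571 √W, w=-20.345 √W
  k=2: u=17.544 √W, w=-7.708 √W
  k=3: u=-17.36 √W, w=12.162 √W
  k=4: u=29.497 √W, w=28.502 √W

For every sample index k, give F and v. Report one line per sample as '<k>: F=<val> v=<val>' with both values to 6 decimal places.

k=0: u−w=-15.187000, u+w=-18.267000; √(b/2)=1.019804, √(2b)=2.039608; F=1.019804×(-15.187)=-15.487762, v=-18.267000/2.039608=-8.956134
k=1: u−w=41.916000, u+w=1.226000; √(b/2)=1.019804, √(2b)=2.039608; F=1.019804×41.916=42.746100, v=1.226000/2.039608=0.601096
k=2: u−w=25.252000, u+w=9.836000; √(b/2)=1.019804, √(2b)=2.039608; F=1.019804×25.252=25.752088, v=9.836000/2.039608=4.822496
k=3: u−w=-29.522000, u+w=-5.198000; √(b/2)=1.019804, √(2b)=2.039608; F=1.019804×(-29.522)=-30.106651, v=-5.198000/2.039608=-2.548529
k=4: u−w=0.995000, u+w=57.999000; √(b/2)=1.019804, √(2b)=2.039608; F=1.019804×0.995=1.014705, v=57.999000/2.039608=28.436349

0: F=-15.487762 v=-8.956134
1: F=42.746100 v=0.601096
2: F=25.752088 v=4.822496
3: F=-30.106651 v=-2.548529
4: F=1.014705 v=28.436349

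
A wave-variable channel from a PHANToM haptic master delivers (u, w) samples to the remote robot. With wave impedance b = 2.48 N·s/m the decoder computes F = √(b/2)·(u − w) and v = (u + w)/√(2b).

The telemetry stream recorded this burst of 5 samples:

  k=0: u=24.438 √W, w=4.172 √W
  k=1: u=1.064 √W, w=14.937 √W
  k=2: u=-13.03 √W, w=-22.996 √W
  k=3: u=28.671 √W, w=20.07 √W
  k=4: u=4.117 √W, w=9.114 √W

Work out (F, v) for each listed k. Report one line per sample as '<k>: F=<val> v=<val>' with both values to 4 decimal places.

0: F=22.5673 v=12.8463
1: F=-15.4483 v=7.1847
2: F=11.0977 v=-16.1762
3: F=9.5777 v=21.8854
4: F=-5.5644 v=5.9409

k=0: u−w=20.2660, u+w=28.6100; √(b/2)=1.1136, √(2b)=2.2271; F=1.1136×20.266=22.5673, v=28.6100/2.2271=12.8463
k=1: u−w=-13.8730, u+w=16.0010; √(b/2)=1.1136, √(2b)=2.2271; F=1.1136×(-13.873)=-15.4483, v=16.0010/2.2271=7.1847
k=2: u−w=9.9660, u+w=-36.0260; √(b/2)=1.1136, √(2b)=2.2271; F=1.1136×9.966=11.0977, v=-36.0260/2.2271=-16.1762
k=3: u−w=8.6010, u+w=48.7410; √(b/2)=1.1136, √(2b)=2.2271; F=1.1136×8.601=9.5777, v=48.7410/2.2271=21.8854
k=4: u−w=-4.9970, u+w=13.2310; √(b/2)=1.1136, √(2b)=2.2271; F=1.1136×(-4.997)=-5.5644, v=13.2310/2.2271=5.9409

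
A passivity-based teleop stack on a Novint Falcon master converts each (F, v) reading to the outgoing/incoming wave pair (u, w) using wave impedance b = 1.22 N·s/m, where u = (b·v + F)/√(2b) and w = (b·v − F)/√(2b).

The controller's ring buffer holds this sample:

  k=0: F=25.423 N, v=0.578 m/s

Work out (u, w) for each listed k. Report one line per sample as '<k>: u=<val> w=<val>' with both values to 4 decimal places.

k=0: b·v=1.22×0.578=0.7052; √(2b)=1.5620; u=(0.7052+25.423)/1.5620=16.7268, w=(0.7052−25.423)/1.5620=-15.8240

0: u=16.7268 w=-15.8240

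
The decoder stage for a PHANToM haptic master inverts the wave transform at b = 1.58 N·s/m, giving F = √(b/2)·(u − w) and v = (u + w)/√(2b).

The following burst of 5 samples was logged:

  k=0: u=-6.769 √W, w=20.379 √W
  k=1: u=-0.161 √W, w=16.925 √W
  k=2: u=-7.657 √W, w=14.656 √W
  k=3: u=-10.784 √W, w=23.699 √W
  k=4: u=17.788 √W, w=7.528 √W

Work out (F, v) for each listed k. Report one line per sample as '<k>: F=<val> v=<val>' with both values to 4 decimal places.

k=0: u−w=-27.1480, u+w=13.6100; √(b/2)=0.8888, √(2b)=1.7776; F=0.8888×(-27.148)=-24.1297, v=13.6100/1.7776=7.6562
k=1: u−w=-17.0860, u+w=16.7640; √(b/2)=0.8888, √(2b)=1.7776; F=0.8888×(-17.086)=-15.1864, v=16.7640/1.7776=9.4305
k=2: u−w=-22.3130, u+w=6.9990; √(b/2)=0.8888, √(2b)=1.7776; F=0.8888×(-22.313)=-19.8322, v=6.9990/1.7776=3.9372
k=3: u−w=-34.4830, u+w=12.9150; √(b/2)=0.8888, √(2b)=1.7776; F=0.8888×(-34.483)=-30.6492, v=12.9150/1.7776=7.2653
k=4: u−w=10.2600, u+w=25.3160; √(b/2)=0.8888, √(2b)=1.7776; F=0.8888×10.26=9.1193, v=25.3160/1.7776=14.2414

0: F=-24.1297 v=7.6562
1: F=-15.1864 v=9.4305
2: F=-19.8322 v=3.9372
3: F=-30.6492 v=7.2653
4: F=9.1193 v=14.2414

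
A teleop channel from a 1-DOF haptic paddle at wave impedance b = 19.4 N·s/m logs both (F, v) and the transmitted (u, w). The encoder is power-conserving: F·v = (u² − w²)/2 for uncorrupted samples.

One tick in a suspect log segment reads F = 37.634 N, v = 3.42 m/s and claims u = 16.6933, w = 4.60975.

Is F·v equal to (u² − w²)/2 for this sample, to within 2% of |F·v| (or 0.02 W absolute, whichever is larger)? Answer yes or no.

F·v = 37.634×3.42 = 128.7083 W.
(u² − w²)/2 = (278.6663 − 21.2498)/2 = 128.7082 W.
|Δ| = 0.0000;  2% of max(1, |F·v|) = 2.5742.

yes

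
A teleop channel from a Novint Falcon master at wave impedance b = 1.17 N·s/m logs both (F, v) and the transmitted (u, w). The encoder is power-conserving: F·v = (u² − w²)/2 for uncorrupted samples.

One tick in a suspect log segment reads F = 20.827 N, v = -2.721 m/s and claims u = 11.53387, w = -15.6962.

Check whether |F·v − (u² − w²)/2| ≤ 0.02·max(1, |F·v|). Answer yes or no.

yes

F·v = 20.827×(-2.721) = -56.67027 W.
(u² − w²)/2 = (133.03016 − 246.37069)/2 = -56.67027 W.
|Δ| = 0.00000;  2% of max(1, |F·v|) = 1.13341.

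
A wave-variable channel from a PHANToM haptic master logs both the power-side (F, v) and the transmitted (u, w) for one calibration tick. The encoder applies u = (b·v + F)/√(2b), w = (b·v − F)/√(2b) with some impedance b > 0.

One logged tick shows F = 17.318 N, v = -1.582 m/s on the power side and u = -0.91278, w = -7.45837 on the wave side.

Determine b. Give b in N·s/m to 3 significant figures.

u + w = -8.37115;  u + w = √(2b)·v, so √(2b) = -8.37115/(-1.582) = 5.29150.
b = (√(2b))²/2 = 27.99995/2 = 13.99998.
(Check via u − w = 2F/√(2b): u − w = 6.54559, 2F/√(2b) = 6.54559.)

b = 14 N·s/m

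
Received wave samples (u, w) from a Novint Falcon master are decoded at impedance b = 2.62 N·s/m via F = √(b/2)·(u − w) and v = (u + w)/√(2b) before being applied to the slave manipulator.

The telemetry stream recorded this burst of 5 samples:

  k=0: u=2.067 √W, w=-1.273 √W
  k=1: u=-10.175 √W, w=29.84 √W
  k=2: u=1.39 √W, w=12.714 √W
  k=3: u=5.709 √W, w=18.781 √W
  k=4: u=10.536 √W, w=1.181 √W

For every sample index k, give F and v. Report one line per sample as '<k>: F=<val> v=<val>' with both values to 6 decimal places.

0: F=3.822805 v=0.346861
1: F=-45.799261 v=8.590695
2: F=-12.960910 v=6.161361
3: F=-14.961588 v=10.698506
4: F=10.707287 v=5.118595

k=0: u−w=3.340000, u+w=0.794000; √(b/2)=1.144552, √(2b)=2.289105; F=1.144552×3.34=3.822805, v=0.794000/2.289105=0.346861
k=1: u−w=-40.015000, u+w=19.665000; √(b/2)=1.144552, √(2b)=2.289105; F=1.144552×(-40.015)=-45.799261, v=19.665000/2.289105=8.590695
k=2: u−w=-11.324000, u+w=14.104000; √(b/2)=1.144552, √(2b)=2.289105; F=1.144552×(-11.324)=-12.960910, v=14.104000/2.289105=6.161361
k=3: u−w=-13.072000, u+w=24.490000; √(b/2)=1.144552, √(2b)=2.289105; F=1.144552×(-13.072)=-14.961588, v=24.490000/2.289105=10.698506
k=4: u−w=9.355000, u+w=11.717000; √(b/2)=1.144552, √(2b)=2.289105; F=1.144552×9.355=10.707287, v=11.717000/2.289105=5.118595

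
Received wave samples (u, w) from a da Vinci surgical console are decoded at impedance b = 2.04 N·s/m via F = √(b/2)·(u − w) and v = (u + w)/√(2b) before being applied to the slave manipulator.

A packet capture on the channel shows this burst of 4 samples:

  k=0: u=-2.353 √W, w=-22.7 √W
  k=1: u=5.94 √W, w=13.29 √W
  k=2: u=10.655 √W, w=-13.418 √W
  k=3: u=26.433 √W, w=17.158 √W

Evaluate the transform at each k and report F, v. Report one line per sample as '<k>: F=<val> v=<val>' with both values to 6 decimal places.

k=0: u−w=20.347000, u+w=-25.053000; √(b/2)=1.009950, √(2b)=2.019901; F=1.009950×20.347=20.549463, v=-25.053000/2.019901=-12.403083
k=1: u−w=-7.350000, u+w=19.230000; √(b/2)=1.009950, √(2b)=2.019901; F=1.009950×(-7.35)=-7.423136, v=19.230000/2.019901=9.520269
k=2: u−w=24.073000, u+w=-2.763000; √(b/2)=1.009950, √(2b)=2.019901; F=1.009950×24.073=24.312538, v=-2.763000/2.019901=-1.367889
k=3: u−w=9.275000, u+w=43.591000; √(b/2)=1.009950, √(2b)=2.019901; F=1.009950×9.275=9.367291, v=43.591000/2.019901=21.580761

0: F=20.549463 v=-12.403083
1: F=-7.423136 v=9.520269
2: F=24.312538 v=-1.367889
3: F=9.367291 v=21.580761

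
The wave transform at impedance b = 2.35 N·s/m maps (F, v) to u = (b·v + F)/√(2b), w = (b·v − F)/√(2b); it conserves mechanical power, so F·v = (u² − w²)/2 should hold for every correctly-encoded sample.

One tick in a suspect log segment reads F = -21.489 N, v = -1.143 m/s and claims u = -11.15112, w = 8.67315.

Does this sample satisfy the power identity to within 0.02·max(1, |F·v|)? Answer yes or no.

F·v = (-21.489)×(-1.143) = 24.5619 W.
(u² − w²)/2 = (124.3475 − 75.2235)/2 = 24.5620 W.
|Δ| = 0.0000;  2% of max(1, |F·v|) = 0.4912.

yes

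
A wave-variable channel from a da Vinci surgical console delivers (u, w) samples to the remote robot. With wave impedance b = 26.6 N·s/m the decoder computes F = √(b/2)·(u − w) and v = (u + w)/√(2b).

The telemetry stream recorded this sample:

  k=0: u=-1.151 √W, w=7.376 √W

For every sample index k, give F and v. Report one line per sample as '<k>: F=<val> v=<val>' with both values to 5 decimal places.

k=0: u−w=-8.52700, u+w=6.22500; √(b/2)=3.64692, √(2b)=7.29383; F=3.64692×(-8.527)=-31.09726, v=6.22500/7.29383=0.85346

0: F=-31.09726 v=0.85346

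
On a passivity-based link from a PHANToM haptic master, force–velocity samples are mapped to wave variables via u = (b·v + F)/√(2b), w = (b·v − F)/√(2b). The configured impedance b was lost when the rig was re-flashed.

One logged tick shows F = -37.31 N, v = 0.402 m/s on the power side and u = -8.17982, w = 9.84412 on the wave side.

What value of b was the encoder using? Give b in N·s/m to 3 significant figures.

b = 8.57 N·s/m

u + w = 1.66430;  u + w = √(2b)·v, so √(2b) = 1.66430/0.402 = 4.14005.
b = (√(2b))²/2 = 17.14001/2 = 8.57001.
(Check via u − w = 2F/√(2b): u − w = -18.02394, 2F/√(2b) = -18.02394.)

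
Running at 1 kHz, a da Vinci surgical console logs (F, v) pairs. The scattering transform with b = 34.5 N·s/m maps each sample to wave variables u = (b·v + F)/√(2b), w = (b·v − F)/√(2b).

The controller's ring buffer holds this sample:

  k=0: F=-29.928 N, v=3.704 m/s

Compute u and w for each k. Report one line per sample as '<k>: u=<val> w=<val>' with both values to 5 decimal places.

0: u=11.78096 w=18.98678

k=0: b·v=34.5×3.704=127.78800; √(2b)=8.30662; u=(127.78800+(-29.928))/8.30662=11.78096, w=(127.78800−(-29.928))/8.30662=18.98678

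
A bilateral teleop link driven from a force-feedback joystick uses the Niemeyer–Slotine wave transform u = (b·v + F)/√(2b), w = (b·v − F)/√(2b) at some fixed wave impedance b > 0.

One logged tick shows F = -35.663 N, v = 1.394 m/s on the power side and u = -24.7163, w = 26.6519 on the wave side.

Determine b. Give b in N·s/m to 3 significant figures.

u + w = 1.93560;  u + w = √(2b)·v, so √(2b) = 1.93560/1.394 = 1.38852.
b = (√(2b))²/2 = 1.92799/2 = 0.96400.
(Check via u − w = 2F/√(2b): u − w = -51.36820, 2F/√(2b) = -51.36828.)

b = 0.964 N·s/m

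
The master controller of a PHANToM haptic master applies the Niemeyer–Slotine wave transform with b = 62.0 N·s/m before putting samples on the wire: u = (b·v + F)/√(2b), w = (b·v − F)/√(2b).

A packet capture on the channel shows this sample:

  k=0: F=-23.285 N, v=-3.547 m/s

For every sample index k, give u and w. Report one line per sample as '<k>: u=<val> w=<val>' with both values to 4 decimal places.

k=0: b·v=62.0×(-3.547)=-219.9140; √(2b)=11.1355; u=(-219.9140+(-23.285))/11.1355=-21.8399, w=(-219.9140−(-23.285))/11.1355=-17.6578

0: u=-21.8399 w=-17.6578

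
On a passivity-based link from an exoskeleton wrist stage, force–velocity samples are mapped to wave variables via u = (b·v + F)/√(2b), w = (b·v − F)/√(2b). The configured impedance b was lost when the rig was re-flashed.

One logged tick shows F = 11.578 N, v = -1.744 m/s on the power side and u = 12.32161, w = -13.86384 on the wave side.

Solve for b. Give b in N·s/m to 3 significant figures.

b = 0.391 N·s/m

u + w = -1.54223;  u + w = √(2b)·v, so √(2b) = -1.54223/(-1.744) = 0.88431.
b = (√(2b))²/2 = 0.78200/2 = 0.39100.
(Check via u − w = 2F/√(2b): u − w = 26.18545, 2F/√(2b) = 26.18550.)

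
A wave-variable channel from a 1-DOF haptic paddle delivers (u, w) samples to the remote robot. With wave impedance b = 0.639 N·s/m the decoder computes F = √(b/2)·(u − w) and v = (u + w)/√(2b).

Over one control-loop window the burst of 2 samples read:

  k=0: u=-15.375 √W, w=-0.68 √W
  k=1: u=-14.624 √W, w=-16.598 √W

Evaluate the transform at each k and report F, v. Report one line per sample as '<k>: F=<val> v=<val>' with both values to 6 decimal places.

k=0: u−w=-14.695000, u+w=-16.055000; √(b/2)=0.565243, √(2b)=1.130487; F=0.565243×(-14.695)=-8.306250, v=-16.055000/1.130487=-14.201849
k=1: u−w=1.974000, u+w=-31.222000; √(b/2)=0.565243, √(2b)=1.130487; F=0.565243×1.974=1.115790, v=-31.222000/1.130487=-27.618195

0: F=-8.306250 v=-14.201849
1: F=1.115790 v=-27.618195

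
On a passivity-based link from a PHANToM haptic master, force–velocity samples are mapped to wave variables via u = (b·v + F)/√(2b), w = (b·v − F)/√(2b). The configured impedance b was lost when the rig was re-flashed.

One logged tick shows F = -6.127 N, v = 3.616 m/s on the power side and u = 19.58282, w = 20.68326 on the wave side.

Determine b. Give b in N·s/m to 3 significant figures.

u + w = 40.26608;  u + w = √(2b)·v, so √(2b) = 40.26608/3.616 = 11.13553.
b = (√(2b))²/2 = 124.00005/2 = 62.00003.
(Check via u − w = 2F/√(2b): u − w = -1.10044, 2F/√(2b) = -1.10044.)

b = 62 N·s/m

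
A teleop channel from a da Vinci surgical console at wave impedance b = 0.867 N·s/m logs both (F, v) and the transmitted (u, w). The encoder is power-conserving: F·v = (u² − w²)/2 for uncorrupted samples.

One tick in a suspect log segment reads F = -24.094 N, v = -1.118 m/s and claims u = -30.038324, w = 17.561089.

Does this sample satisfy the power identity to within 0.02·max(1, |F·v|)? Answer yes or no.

F·v = (-24.094)×(-1.118) = 26.937092 W.
(u² − w²)/2 = (902.300909 − 308.391847)/2 = 296.954531 W.
|Δ| = 270.017439;  2% of max(1, |F·v|) = 0.538742.

no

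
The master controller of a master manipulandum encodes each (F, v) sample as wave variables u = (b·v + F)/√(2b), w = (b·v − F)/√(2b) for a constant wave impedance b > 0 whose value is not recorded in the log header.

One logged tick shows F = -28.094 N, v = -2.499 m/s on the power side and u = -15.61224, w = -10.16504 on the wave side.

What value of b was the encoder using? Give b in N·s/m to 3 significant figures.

u + w = -25.77728;  u + w = √(2b)·v, so √(2b) = -25.77728/(-2.499) = 10.31504.
b = (√(2b))²/2 = 106.40001/2 = 53.20000.
(Check via u − w = 2F/√(2b): u − w = -5.44720, 2F/√(2b) = -5.44719.)

b = 53.2 N·s/m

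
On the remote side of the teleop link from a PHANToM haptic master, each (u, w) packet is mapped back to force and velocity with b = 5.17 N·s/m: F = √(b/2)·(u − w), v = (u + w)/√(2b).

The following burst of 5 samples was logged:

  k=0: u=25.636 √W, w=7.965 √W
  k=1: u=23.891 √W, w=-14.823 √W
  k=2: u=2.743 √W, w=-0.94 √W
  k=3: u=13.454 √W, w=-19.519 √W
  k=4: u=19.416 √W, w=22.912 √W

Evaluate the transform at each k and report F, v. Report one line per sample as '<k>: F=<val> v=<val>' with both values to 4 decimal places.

k=0: u−w=17.6710, u+w=33.6010; √(b/2)=1.6078, √(2b)=3.2156; F=1.6078×17.671=28.4113, v=33.6010/3.2156=10.4494
k=1: u−w=38.7140, u+w=9.0680; √(b/2)=1.6078, √(2b)=3.2156; F=1.6078×38.714=62.2441, v=9.0680/3.2156=2.8200
k=2: u−w=3.6830, u+w=1.8030; √(b/2)=1.6078, √(2b)=3.2156; F=1.6078×3.683=5.9215, v=1.8030/3.2156=0.5607
k=3: u−w=32.9730, u+w=-6.0650; √(b/2)=1.6078, √(2b)=3.2156; F=1.6078×32.973=53.0138, v=-6.0650/3.2156=-1.8861
k=4: u−w=-3.4960, u+w=42.3280; √(b/2)=1.6078, √(2b)=3.2156; F=1.6078×(-3.496)=-5.6208, v=42.3280/3.2156=13.1634

0: F=28.4113 v=10.4494
1: F=62.2441 v=2.8200
2: F=5.9215 v=0.5607
3: F=53.0138 v=-1.8861
4: F=-5.6208 v=13.1634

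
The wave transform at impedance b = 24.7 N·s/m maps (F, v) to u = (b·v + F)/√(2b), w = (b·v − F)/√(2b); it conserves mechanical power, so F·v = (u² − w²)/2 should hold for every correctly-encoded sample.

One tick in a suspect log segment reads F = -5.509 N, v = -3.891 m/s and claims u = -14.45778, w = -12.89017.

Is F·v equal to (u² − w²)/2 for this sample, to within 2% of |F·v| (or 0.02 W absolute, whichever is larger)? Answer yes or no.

F·v = (-5.509)×(-3.891) = 21.43552 W.
(u² − w²)/2 = (209.02740 − 166.15648)/2 = 21.43546 W.
|Δ| = 0.00006;  2% of max(1, |F·v|) = 0.42871.

yes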